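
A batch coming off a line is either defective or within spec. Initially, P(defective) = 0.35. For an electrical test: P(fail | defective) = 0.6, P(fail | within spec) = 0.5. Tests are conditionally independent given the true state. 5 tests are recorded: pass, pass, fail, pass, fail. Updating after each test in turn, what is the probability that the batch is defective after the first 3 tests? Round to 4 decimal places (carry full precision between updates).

0.2926

After 'pass': P(defective) = 0.4·0.3500 / (0.4·0.3500 + 0.5·0.6500) ≈ 0.3011
After 'pass': P(defective) = 0.4·0.3011 / (0.4·0.3011 + 0.5·0.6989) ≈ 0.2563
After 'fail': P(defective) = 0.6·0.2563 / (0.6·0.2563 + 0.5·0.7437) ≈ 0.2926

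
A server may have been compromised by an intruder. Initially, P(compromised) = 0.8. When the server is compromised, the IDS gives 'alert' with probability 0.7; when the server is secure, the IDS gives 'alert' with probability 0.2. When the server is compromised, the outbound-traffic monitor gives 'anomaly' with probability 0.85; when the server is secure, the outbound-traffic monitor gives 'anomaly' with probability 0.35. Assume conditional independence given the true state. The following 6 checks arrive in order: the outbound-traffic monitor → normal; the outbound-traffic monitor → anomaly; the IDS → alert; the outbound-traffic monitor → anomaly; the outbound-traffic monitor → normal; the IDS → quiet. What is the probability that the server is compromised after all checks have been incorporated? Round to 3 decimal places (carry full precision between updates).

0.622

After the outbound-traffic monitor='normal': P(compromised) = 0.15·0.8000 / (0.15·0.8000 + 0.65·0.2000) ≈ 0.4800
After the outbound-traffic monitor='anomaly': P(compromised) = 0.85·0.4800 / (0.85·0.4800 + 0.35·0.5200) ≈ 0.6915
After the IDS='alert': P(compromised) = 0.7·0.6915 / (0.7·0.6915 + 0.2·0.3085) ≈ 0.8870
After the outbound-traffic monitor='anomaly': P(compromised) = 0.85·0.8870 / (0.85·0.8870 + 0.35·0.1130) ≈ 0.9501
After the outbound-traffic monitor='normal': P(compromised) = 0.15·0.9501 / (0.15·0.9501 + 0.65·0.0499) ≈ 0.8147
After the IDS='quiet': P(compromised) = 0.3·0.8147 / (0.3·0.8147 + 0.8·0.1853) ≈ 0.6225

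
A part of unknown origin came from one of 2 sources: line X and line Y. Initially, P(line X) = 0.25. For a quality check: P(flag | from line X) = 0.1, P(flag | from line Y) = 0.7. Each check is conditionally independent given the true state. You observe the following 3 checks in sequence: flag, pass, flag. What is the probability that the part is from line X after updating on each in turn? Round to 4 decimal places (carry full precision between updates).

0.0200

Apply Bayes' rule sequentially, carrying P(line X) forward.
After 'flag': P(line X) = 0.1·0.2500 / (0.1·0.2500 + 0.7·0.7500) ≈ 0.0455
After 'pass': P(line X) = 0.9·0.0455 / (0.9·0.0455 + 0.3·0.9545) ≈ 0.1250
After 'flag': P(line X) = 0.1·0.1250 / (0.1·0.1250 + 0.7·0.8750) ≈ 0.0200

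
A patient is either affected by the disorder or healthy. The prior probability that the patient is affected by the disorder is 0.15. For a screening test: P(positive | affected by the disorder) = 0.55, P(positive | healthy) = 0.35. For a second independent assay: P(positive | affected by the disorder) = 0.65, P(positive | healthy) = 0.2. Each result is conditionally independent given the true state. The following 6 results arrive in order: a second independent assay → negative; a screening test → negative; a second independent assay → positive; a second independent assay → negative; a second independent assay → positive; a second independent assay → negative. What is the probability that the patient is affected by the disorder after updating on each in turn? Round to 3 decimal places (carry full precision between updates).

0.098

Apply Bayes' rule sequentially, carrying P(affected) forward.
After a second independent assay='negative': P(affected) = 0.35·0.1500 / (0.35·0.1500 + 0.8·0.8500) ≈ 0.0717
After a screening test='negative': P(affected) = 0.45·0.0717 / (0.45·0.0717 + 0.65·0.9283) ≈ 0.0507
After a second independent assay='positive': P(affected) = 0.65·0.0507 / (0.65·0.0507 + 0.2·0.9493) ≈ 0.1480
After a second independent assay='negative': P(affected) = 0.35·0.1480 / (0.35·0.1480 + 0.8·0.8520) ≈ 0.0706
After a second independent assay='positive': P(affected) = 0.65·0.0706 / (0.65·0.0706 + 0.2·0.9294) ≈ 0.1981
After a second independent assay='negative': P(affected) = 0.35·0.1981 / (0.35·0.1981 + 0.8·0.8019) ≈ 0.0975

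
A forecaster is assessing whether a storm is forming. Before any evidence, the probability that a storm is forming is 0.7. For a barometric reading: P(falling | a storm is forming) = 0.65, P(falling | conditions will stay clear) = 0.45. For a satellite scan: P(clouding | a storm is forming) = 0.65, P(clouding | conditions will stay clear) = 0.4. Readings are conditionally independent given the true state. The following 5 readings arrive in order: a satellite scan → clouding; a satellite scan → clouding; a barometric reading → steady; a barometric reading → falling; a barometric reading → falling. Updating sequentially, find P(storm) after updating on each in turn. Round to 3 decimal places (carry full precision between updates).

0.891

After a satellite scan='clouding': P(storm) = 0.65·0.7000 / (0.65·0.7000 + 0.4·0.3000) ≈ 0.7913
After a satellite scan='clouding': P(storm) = 0.65·0.7913 / (0.65·0.7913 + 0.4·0.2087) ≈ 0.8604
After a barometric reading='steady': P(storm) = 0.35·0.8604 / (0.35·0.8604 + 0.55·0.1396) ≈ 0.7968
After a barometric reading='falling': P(storm) = 0.65·0.7968 / (0.65·0.7968 + 0.45·0.2032) ≈ 0.8499
After a barometric reading='falling': P(storm) = 0.65·0.8499 / (0.65·0.8499 + 0.45·0.1501) ≈ 0.8911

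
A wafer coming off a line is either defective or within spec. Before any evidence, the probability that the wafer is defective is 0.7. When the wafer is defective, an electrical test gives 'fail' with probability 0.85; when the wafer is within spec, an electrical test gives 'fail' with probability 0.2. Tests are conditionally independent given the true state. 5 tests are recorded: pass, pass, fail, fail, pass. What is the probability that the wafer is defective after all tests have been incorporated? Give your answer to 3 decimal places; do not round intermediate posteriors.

After 'pass': P(defective) = 0.15·0.7000 / (0.15·0.7000 + 0.8·0.3000) ≈ 0.3043
After 'pass': P(defective) = 0.15·0.3043 / (0.15·0.3043 + 0.8·0.6957) ≈ 0.0758
After 'fail': P(defective) = 0.85·0.0758 / (0.85·0.0758 + 0.2·0.9242) ≈ 0.2585
After 'fail': P(defective) = 0.85·0.2585 / (0.85·0.2585 + 0.2·0.7415) ≈ 0.5970
After 'pass': P(defective) = 0.15·0.5970 / (0.15·0.5970 + 0.8·0.4030) ≈ 0.2174

0.217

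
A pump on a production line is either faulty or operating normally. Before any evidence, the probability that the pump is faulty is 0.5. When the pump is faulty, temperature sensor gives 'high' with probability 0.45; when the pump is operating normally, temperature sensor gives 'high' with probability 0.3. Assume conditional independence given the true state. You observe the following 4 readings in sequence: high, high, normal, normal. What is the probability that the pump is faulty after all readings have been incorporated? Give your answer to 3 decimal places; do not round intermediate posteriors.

Apply Bayes' rule sequentially, carrying P(faulty) forward.
After 'high': P(faulty) = 0.45·0.5000 / (0.45·0.5000 + 0.3·0.5000) ≈ 0.6000
After 'high': P(faulty) = 0.45·0.6000 / (0.45·0.6000 + 0.3·0.4000) ≈ 0.6923
After 'normal': P(faulty) = 0.55·0.6923 / (0.55·0.6923 + 0.7·0.3077) ≈ 0.6387
After 'normal': P(faulty) = 0.55·0.6387 / (0.55·0.6387 + 0.7·0.3613) ≈ 0.5814

0.581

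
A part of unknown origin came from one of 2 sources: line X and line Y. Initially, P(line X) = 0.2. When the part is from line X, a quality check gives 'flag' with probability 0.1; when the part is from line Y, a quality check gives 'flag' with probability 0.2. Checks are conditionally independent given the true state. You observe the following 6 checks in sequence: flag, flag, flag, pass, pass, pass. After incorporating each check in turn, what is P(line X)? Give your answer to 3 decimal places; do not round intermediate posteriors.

0.043

After 'flag': P(line X) = 0.1·0.2000 / (0.1·0.2000 + 0.2·0.8000) ≈ 0.1111
After 'flag': P(line X) = 0.1·0.1111 / (0.1·0.1111 + 0.2·0.8889) ≈ 0.0588
After 'flag': P(line X) = 0.1·0.0588 / (0.1·0.0588 + 0.2·0.9412) ≈ 0.0303
After 'pass': P(line X) = 0.9·0.0303 / (0.9·0.0303 + 0.8·0.9697) ≈ 0.0340
After 'pass': P(line X) = 0.9·0.0340 / (0.9·0.0340 + 0.8·0.9660) ≈ 0.0380
After 'pass': P(line X) = 0.9·0.0380 / (0.9·0.0380 + 0.8·0.9620) ≈ 0.0426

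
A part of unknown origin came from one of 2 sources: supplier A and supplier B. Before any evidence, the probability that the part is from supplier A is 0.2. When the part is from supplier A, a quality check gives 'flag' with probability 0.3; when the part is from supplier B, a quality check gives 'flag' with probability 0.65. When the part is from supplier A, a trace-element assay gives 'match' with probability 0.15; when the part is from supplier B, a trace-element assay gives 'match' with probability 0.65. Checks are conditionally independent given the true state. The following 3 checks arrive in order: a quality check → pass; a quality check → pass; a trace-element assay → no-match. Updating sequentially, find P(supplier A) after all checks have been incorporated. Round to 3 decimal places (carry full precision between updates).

0.708

After a quality check='pass': P(supplier A) = 0.7·0.2000 / (0.7·0.2000 + 0.35·0.8000) ≈ 0.3333
After a quality check='pass': P(supplier A) = 0.7·0.3333 / (0.7·0.3333 + 0.35·0.6667) ≈ 0.5000
After a trace-element assay='no-match': P(supplier A) = 0.85·0.5000 / (0.85·0.5000 + 0.35·0.5000) ≈ 0.7083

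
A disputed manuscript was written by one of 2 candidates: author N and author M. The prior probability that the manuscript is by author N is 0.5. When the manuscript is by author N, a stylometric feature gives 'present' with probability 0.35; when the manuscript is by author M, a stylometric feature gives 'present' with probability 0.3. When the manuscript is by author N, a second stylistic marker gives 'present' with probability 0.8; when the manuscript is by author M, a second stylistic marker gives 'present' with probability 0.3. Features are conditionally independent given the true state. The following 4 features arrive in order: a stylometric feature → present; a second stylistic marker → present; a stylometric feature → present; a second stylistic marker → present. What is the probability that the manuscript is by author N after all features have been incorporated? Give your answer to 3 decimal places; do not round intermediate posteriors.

0.906

After a stylometric feature='present': P(author N) = 0.35·0.5000 / (0.35·0.5000 + 0.3·0.5000) ≈ 0.5385
After a second stylistic marker='present': P(author N) = 0.8·0.5385 / (0.8·0.5385 + 0.3·0.4615) ≈ 0.7568
After a stylometric feature='present': P(author N) = 0.35·0.7568 / (0.35·0.7568 + 0.3·0.2432) ≈ 0.7840
After a second stylistic marker='present': P(author N) = 0.8·0.7840 / (0.8·0.7840 + 0.3·0.2160) ≈ 0.9064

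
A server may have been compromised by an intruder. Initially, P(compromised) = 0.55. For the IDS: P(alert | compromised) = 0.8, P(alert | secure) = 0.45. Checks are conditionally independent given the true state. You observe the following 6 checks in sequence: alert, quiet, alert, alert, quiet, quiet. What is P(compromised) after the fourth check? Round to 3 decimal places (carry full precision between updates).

0.714

Apply Bayes' rule sequentially, carrying P(compromised) forward.
After 'alert': P(compromised) = 0.8·0.5500 / (0.8·0.5500 + 0.45·0.4500) ≈ 0.6848
After 'quiet': P(compromised) = 0.2·0.6848 / (0.2·0.6848 + 0.55·0.3152) ≈ 0.4414
After 'alert': P(compromised) = 0.8·0.4414 / (0.8·0.4414 + 0.45·0.5586) ≈ 0.5841
After 'alert': P(compromised) = 0.8·0.5841 / (0.8·0.5841 + 0.45·0.4159) ≈ 0.7141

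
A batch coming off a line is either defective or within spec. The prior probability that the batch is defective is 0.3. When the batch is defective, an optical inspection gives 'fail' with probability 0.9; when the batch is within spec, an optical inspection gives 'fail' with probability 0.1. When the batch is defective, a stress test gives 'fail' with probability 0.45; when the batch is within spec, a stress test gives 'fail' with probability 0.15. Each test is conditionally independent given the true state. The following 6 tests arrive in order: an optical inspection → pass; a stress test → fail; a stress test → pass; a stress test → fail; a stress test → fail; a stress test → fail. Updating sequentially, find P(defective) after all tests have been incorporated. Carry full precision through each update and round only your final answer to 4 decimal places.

0.7139

After an optical inspection='pass': P(defective) = 0.1·0.3000 / (0.1·0.3000 + 0.9·0.7000) ≈ 0.0455
After a stress test='fail': P(defective) = 0.45·0.0455 / (0.45·0.0455 + 0.15·0.9545) ≈ 0.1250
After a stress test='pass': P(defective) = 0.55·0.1250 / (0.55·0.1250 + 0.85·0.8750) ≈ 0.0846
After a stress test='fail': P(defective) = 0.45·0.0846 / (0.45·0.0846 + 0.15·0.9154) ≈ 0.2171
After a stress test='fail': P(defective) = 0.45·0.2171 / (0.45·0.2171 + 0.15·0.7829) ≈ 0.4541
After a stress test='fail': P(defective) = 0.45·0.4541 / (0.45·0.4541 + 0.15·0.5459) ≈ 0.7139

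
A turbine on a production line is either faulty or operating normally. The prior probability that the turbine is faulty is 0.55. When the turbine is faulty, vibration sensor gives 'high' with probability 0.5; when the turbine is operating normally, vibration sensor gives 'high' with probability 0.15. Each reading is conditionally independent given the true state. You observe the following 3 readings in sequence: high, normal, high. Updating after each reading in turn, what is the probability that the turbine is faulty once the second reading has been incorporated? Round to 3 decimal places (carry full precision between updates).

0.706

After 'high': P(faulty) = 0.5·0.5500 / (0.5·0.5500 + 0.15·0.4500) ≈ 0.8029
After 'normal': P(faulty) = 0.5·0.8029 / (0.5·0.8029 + 0.85·0.1971) ≈ 0.7056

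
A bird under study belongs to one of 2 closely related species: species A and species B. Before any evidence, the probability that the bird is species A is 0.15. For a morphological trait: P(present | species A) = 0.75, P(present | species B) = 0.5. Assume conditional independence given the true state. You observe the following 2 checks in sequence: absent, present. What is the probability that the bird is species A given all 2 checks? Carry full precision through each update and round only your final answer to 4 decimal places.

After 'absent': P(species A) = 0.25·0.1500 / (0.25·0.1500 + 0.5·0.8500) ≈ 0.0811
After 'present': P(species A) = 0.75·0.0811 / (0.75·0.0811 + 0.5·0.9189) ≈ 0.1169

0.1169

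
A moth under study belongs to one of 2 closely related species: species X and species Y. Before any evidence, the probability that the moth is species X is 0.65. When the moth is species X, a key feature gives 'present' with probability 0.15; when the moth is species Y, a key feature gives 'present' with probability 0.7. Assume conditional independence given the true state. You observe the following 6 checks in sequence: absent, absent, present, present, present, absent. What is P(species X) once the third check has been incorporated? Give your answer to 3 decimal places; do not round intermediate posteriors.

Each posterior becomes the prior for the next update.
After 'absent': P(species X) = 0.85·0.6500 / (0.85·0.6500 + 0.3·0.3500) ≈ 0.8403
After 'absent': P(species X) = 0.85·0.8403 / (0.85·0.8403 + 0.3·0.1597) ≈ 0.9371
After 'present': P(species X) = 0.15·0.9371 / (0.15·0.9371 + 0.7·0.0629) ≈ 0.7616

0.762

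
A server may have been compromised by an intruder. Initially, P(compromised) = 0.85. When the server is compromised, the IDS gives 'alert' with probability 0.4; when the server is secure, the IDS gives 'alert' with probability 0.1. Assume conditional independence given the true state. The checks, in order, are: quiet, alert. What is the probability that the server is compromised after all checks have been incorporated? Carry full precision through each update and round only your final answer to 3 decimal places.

After 'quiet': P(compromised) = 0.6·0.8500 / (0.6·0.8500 + 0.9·0.1500) ≈ 0.7907
After 'alert': P(compromised) = 0.4·0.7907 / (0.4·0.7907 + 0.1·0.2093) ≈ 0.9379

0.938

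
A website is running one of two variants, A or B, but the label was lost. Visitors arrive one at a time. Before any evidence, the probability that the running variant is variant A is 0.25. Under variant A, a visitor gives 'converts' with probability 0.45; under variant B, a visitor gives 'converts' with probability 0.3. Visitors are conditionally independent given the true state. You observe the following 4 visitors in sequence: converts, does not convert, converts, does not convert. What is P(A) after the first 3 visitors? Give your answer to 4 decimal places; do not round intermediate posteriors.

Each posterior becomes the prior for the next update.
After 'converts': P(A) = 0.45·0.2500 / (0.45·0.2500 + 0.3·0.7500) ≈ 0.3333
After 'does not convert': P(A) = 0.55·0.3333 / (0.55·0.3333 + 0.7·0.6667) ≈ 0.2821
After 'converts': P(A) = 0.45·0.2821 / (0.45·0.2821 + 0.3·0.7179) ≈ 0.3708

0.3708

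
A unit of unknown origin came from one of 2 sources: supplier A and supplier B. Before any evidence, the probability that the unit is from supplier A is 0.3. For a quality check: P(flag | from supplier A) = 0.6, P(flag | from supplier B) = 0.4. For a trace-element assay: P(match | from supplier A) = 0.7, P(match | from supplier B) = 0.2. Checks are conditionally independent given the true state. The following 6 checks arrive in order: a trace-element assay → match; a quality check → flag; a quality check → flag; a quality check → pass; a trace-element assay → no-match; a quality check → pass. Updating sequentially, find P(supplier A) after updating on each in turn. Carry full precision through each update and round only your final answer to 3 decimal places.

After a trace-element assay='match': P(supplier A) = 0.7·0.3000 / (0.7·0.3000 + 0.2·0.7000) ≈ 0.6000
After a quality check='flag': P(supplier A) = 0.6·0.6000 / (0.6·0.6000 + 0.4·0.4000) ≈ 0.6923
After a quality check='flag': P(supplier A) = 0.6·0.6923 / (0.6·0.6923 + 0.4·0.3077) ≈ 0.7714
After a quality check='pass': P(supplier A) = 0.4·0.7714 / (0.4·0.7714 + 0.6·0.2286) ≈ 0.6923
After a trace-element assay='no-match': P(supplier A) = 0.3·0.6923 / (0.3·0.6923 + 0.8·0.3077) ≈ 0.4576
After a quality check='pass': P(supplier A) = 0.4·0.4576 / (0.4·0.4576 + 0.6·0.5424) ≈ 0.3600

0.360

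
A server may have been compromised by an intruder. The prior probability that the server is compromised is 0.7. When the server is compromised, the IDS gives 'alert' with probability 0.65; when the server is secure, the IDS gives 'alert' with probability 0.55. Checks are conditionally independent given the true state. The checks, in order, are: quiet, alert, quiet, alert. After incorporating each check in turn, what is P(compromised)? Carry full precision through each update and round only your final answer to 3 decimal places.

After 'quiet': P(compromised) = 0.35·0.7000 / (0.35·0.7000 + 0.45·0.3000) ≈ 0.6447
After 'alert': P(compromised) = 0.65·0.6447 / (0.65·0.6447 + 0.55·0.3553) ≈ 0.6820
After 'quiet': P(compromised) = 0.35·0.6820 / (0.35·0.6820 + 0.45·0.3180) ≈ 0.6252
After 'alert': P(compromised) = 0.65·0.6252 / (0.65·0.6252 + 0.55·0.3748) ≈ 0.6635

0.663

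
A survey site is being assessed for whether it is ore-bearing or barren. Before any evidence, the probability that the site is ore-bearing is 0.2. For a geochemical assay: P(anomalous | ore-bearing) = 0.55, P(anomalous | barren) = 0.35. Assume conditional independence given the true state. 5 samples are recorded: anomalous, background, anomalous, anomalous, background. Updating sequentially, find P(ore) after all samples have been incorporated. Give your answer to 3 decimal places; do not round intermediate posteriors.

After 'anomalous': P(ore) = 0.55·0.2000 / (0.55·0.2000 + 0.35·0.8000) ≈ 0.2821
After 'background': P(ore) = 0.45·0.2821 / (0.45·0.2821 + 0.65·0.7179) ≈ 0.2138
After 'anomalous': P(ore) = 0.55·0.2138 / (0.55·0.2138 + 0.35·0.7862) ≈ 0.2994
After 'anomalous': P(ore) = 0.55·0.2994 / (0.55·0.2994 + 0.35·0.7006) ≈ 0.4018
After 'background': P(ore) = 0.45·0.4018 / (0.45·0.4018 + 0.65·0.5982) ≈ 0.3174

0.317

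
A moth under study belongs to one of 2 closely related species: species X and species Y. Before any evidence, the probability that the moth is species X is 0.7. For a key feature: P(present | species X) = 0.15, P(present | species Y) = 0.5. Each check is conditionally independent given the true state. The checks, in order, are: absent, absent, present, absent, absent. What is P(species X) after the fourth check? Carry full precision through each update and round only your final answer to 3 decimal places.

0.775

Each posterior becomes the prior for the next update.
After 'absent': P(species X) = 0.85·0.7000 / (0.85·0.7000 + 0.5·0.3000) ≈ 0.7987
After 'absent': P(species X) = 0.85·0.7987 / (0.85·0.7987 + 0.5·0.2013) ≈ 0.8709
After 'present': P(species X) = 0.15·0.8709 / (0.15·0.8709 + 0.5·0.1291) ≈ 0.6692
After 'absent': P(species X) = 0.85·0.6692 / (0.85·0.6692 + 0.5·0.3308) ≈ 0.7747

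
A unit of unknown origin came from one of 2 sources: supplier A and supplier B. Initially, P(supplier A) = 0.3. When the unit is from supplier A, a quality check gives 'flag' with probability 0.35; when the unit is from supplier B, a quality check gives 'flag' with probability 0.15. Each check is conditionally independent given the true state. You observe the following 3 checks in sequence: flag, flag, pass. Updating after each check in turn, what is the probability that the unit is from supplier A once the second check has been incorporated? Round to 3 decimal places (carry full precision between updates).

0.700

Apply Bayes' rule sequentially, carrying P(supplier A) forward.
After 'flag': P(supplier A) = 0.35·0.3000 / (0.35·0.3000 + 0.15·0.7000) ≈ 0.5000
After 'flag': P(supplier A) = 0.35·0.5000 / (0.35·0.5000 + 0.15·0.5000) ≈ 0.7000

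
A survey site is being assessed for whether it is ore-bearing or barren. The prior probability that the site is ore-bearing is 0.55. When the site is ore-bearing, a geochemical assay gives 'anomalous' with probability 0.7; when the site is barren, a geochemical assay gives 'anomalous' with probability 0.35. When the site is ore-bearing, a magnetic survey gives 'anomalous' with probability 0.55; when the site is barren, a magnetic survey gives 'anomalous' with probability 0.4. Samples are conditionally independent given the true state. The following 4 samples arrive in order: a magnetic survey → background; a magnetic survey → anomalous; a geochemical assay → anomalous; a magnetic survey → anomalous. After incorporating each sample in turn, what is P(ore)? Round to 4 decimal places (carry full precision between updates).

After a magnetic survey='background': P(ore) = 0.45·0.5500 / (0.45·0.5500 + 0.6·0.4500) ≈ 0.4783
After a magnetic survey='anomalous': P(ore) = 0.55·0.4783 / (0.55·0.4783 + 0.4·0.5217) ≈ 0.5576
After a geochemical assay='anomalous': P(ore) = 0.7·0.5576 / (0.7·0.5576 + 0.35·0.4424) ≈ 0.7160
After a magnetic survey='anomalous': P(ore) = 0.55·0.7160 / (0.55·0.7160 + 0.4·0.2840) ≈ 0.7761

0.7761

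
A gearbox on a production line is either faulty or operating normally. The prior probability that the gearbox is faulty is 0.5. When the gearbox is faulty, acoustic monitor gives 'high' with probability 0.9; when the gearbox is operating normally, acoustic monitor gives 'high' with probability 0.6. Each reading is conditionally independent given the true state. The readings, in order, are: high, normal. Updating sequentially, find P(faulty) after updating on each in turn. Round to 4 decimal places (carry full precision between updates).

0.2727

After 'high': P(faulty) = 0.9·0.5000 / (0.9·0.5000 + 0.6·0.5000) ≈ 0.6000
After 'normal': P(faulty) = 0.1·0.6000 / (0.1·0.6000 + 0.4·0.4000) ≈ 0.2727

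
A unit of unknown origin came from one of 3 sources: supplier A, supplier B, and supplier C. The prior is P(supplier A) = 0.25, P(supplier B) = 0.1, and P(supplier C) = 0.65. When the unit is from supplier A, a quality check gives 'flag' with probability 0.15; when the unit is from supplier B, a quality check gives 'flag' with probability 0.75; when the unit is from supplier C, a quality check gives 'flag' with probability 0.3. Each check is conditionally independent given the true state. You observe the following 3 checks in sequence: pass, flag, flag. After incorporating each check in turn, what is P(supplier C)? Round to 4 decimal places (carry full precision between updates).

After 'pass': normaliser = 0.85·0.2500 + 0.25·0.1000 + 0.7·0.6500; P(supplier A) ≈ 0.3069, P(supplier B) ≈ 0.0361, P(supplier C) ≈ 0.6570
After 'flag': normaliser = 0.15·0.3069 + 0.75·0.0361 + 0.3·0.6570; P(supplier A) ≈ 0.1703, P(supplier B) ≈ 0.1002, P(supplier C) ≈ 0.7295
After 'flag': normaliser = 0.15·0.1703 + 0.75·0.1002 + 0.3·0.7295; P(supplier A) ≈ 0.0800, P(supplier B) ≈ 0.2352, P(supplier C) ≈ 0.6849

0.6849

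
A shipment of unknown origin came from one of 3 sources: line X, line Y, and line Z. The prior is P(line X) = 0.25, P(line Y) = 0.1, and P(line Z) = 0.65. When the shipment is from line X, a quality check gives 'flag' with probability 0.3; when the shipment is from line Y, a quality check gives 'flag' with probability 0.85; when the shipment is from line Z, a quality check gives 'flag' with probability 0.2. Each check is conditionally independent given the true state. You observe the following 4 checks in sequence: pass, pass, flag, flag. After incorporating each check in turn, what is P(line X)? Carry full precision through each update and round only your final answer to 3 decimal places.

After 'pass': normaliser = 0.7·0.2500 + 0.15·0.1000 + 0.8·0.6500; P(line X) ≈ 0.2465, P(line Y) ≈ 0.0211, P(line Z) ≈ 0.7324
After 'pass': normaliser = 0.7·0.2465 + 0.15·0.0211 + 0.8·0.7324; P(line X) ≈ 0.2265, P(line Y) ≈ 0.0042, P(line Z) ≈ 0.7693
After 'flag': normaliser = 0.3·0.2265 + 0.85·0.0042 + 0.2·0.7693; P(line X) ≈ 0.3016, P(line Y) ≈ 0.0157, P(line Z) ≈ 0.6827
After 'flag': normaliser = 0.3·0.3016 + 0.85·0.0157 + 0.2·0.6827; P(line X) ≈ 0.3764, P(line Y) ≈ 0.0555, P(line Z) ≈ 0.5681

0.376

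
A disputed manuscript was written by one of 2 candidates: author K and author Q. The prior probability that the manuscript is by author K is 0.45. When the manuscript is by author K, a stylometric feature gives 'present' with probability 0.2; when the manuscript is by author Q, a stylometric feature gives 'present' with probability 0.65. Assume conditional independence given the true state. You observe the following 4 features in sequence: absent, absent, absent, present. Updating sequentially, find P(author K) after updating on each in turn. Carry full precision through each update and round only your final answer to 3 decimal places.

0.750

Apply Bayes' rule sequentially, carrying P(author K) forward.
After 'absent': P(author K) = 0.8·0.4500 / (0.8·0.4500 + 0.35·0.5500) ≈ 0.6516
After 'absent': P(author K) = 0.8·0.6516 / (0.8·0.6516 + 0.35·0.3484) ≈ 0.8104
After 'absent': P(author K) = 0.8·0.8104 / (0.8·0.8104 + 0.35·0.1896) ≈ 0.9072
After 'present': P(author K) = 0.2·0.9072 / (0.2·0.9072 + 0.65·0.0928) ≈ 0.7504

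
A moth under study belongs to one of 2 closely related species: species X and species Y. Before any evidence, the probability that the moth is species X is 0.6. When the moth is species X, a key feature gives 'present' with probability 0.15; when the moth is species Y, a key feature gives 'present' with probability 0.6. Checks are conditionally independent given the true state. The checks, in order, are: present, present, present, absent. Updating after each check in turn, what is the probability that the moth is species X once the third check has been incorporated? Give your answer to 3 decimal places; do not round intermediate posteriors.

Each posterior becomes the prior for the next update.
After 'present': P(species X) = 0.15·0.6000 / (0.15·0.6000 + 0.6·0.4000) ≈ 0.2727
After 'present': P(species X) = 0.15·0.2727 / (0.15·0.2727 + 0.6·0.7273) ≈ 0.0857
After 'present': P(species X) = 0.15·0.0857 / (0.15·0.0857 + 0.6·0.9143) ≈ 0.0229

0.023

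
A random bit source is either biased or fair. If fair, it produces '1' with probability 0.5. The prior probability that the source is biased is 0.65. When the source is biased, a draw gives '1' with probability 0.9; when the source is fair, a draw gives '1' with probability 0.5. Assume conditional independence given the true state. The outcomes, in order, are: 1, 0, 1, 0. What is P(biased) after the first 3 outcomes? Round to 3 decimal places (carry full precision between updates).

0.546

Each posterior becomes the prior for the next update.
After '1': P(biased) = 0.9·0.6500 / (0.9·0.6500 + 0.5·0.3500) ≈ 0.7697
After '0': P(biased) = 0.1·0.7697 / (0.1·0.7697 + 0.5·0.2303) ≈ 0.4007
After '1': P(biased) = 0.9·0.4007 / (0.9·0.4007 + 0.5·0.5993) ≈ 0.5462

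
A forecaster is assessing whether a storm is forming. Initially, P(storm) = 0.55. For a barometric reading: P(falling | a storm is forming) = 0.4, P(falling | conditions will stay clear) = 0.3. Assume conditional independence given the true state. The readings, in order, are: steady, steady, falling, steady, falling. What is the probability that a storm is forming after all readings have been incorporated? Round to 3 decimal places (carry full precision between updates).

After 'steady': P(storm) = 0.6·0.5500 / (0.6·0.5500 + 0.7·0.4500) ≈ 0.5116
After 'steady': P(storm) = 0.6·0.5116 / (0.6·0.5116 + 0.7·0.4884) ≈ 0.4731
After 'falling': P(storm) = 0.4·0.4731 / (0.4·0.4731 + 0.3·0.5269) ≈ 0.5449
After 'steady': P(storm) = 0.6·0.5449 / (0.6·0.5449 + 0.7·0.4551) ≈ 0.5065
After 'falling': P(storm) = 0.4·0.5065 / (0.4·0.5065 + 0.3·0.4935) ≈ 0.5778

0.578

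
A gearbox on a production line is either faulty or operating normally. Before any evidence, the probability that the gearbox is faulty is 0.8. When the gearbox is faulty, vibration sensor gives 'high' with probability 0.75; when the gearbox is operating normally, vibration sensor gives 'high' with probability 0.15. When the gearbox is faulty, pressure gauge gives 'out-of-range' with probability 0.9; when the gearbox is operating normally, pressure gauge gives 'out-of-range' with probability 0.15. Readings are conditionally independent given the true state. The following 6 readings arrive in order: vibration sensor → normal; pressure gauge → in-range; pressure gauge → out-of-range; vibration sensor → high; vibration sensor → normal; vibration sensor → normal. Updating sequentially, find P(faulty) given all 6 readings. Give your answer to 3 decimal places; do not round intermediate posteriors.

0.264

After vibration sensor='normal': P(faulty) = 0.25·0.8000 / (0.25·0.8000 + 0.85·0.2000) ≈ 0.5405
After pressure gauge='in-range': P(faulty) = 0.1·0.5405 / (0.1·0.5405 + 0.85·0.4595) ≈ 0.1216
After pressure gauge='out-of-range': P(faulty) = 0.9·0.1216 / (0.9·0.1216 + 0.15·0.8784) ≈ 0.4537
After vibration sensor='high': P(faulty) = 0.75·0.4537 / (0.75·0.4537 + 0.15·0.5463) ≈ 0.8059
After vibration sensor='normal': P(faulty) = 0.25·0.8059 / (0.25·0.8059 + 0.85·0.1941) ≈ 0.5498
After vibration sensor='normal': P(faulty) = 0.25·0.5498 / (0.25·0.5498 + 0.85·0.4502) ≈ 0.2643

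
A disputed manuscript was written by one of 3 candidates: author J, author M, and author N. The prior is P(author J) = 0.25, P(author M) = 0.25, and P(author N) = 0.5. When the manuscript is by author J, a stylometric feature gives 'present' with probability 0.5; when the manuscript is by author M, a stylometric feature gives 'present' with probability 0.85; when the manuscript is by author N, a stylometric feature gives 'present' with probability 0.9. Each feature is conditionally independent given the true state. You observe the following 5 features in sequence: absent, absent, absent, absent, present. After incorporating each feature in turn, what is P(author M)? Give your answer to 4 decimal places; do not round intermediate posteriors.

0.0135

After 'absent': normaliser = 0.5·0.2500 + 0.15·0.2500 + 0.1·0.5000; P(author J) ≈ 0.5882, P(author M) ≈ 0.1765, P(author N) ≈ 0.2353
After 'absent': normaliser = 0.5·0.5882 + 0.15·0.1765 + 0.1·0.2353; P(author J) ≈ 0.8547, P(author M) ≈ 0.0769, P(author N) ≈ 0.0684
After 'absent': normaliser = 0.5·0.8547 + 0.15·0.0769 + 0.1·0.0684; P(author J) ≈ 0.9588, P(author M) ≈ 0.0259, P(author N) ≈ 0.0153
After 'absent': normaliser = 0.5·0.9588 + 0.15·0.0259 + 0.1·0.0153; P(author J) ≈ 0.9888, P(author M) ≈ 0.0080, P(author N) ≈ 0.0032
After 'present': normaliser = 0.5·0.9888 + 0.85·0.0080 + 0.9·0.0032; P(author J) ≈ 0.9808, P(author M) ≈ 0.0135, P(author N) ≈ 0.0056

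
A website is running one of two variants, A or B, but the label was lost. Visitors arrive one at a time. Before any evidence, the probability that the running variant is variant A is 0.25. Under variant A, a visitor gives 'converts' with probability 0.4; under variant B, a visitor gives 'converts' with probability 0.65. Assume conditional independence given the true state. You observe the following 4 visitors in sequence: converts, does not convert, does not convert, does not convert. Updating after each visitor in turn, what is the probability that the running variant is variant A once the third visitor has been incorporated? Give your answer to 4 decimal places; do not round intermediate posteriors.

0.3761

After 'converts': P(A) = 0.4·0.2500 / (0.4·0.2500 + 0.65·0.7500) ≈ 0.1702
After 'does not convert': P(A) = 0.6·0.1702 / (0.6·0.1702 + 0.35·0.8298) ≈ 0.2602
After 'does not convert': P(A) = 0.6·0.2602 / (0.6·0.2602 + 0.35·0.7398) ≈ 0.3761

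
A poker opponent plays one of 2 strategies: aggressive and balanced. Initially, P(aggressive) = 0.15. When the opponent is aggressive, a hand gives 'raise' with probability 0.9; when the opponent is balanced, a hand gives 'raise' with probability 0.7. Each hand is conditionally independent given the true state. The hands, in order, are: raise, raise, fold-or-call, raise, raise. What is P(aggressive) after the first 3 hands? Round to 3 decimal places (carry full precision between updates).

After 'raise': P(aggressive) = 0.9·0.1500 / (0.9·0.1500 + 0.7·0.8500) ≈ 0.1849
After 'raise': P(aggressive) = 0.9·0.1849 / (0.9·0.1849 + 0.7·0.8151) ≈ 0.2258
After 'fold-or-call': P(aggressive) = 0.1·0.2258 / (0.1·0.2258 + 0.3·0.7742) ≈ 0.0886

0.089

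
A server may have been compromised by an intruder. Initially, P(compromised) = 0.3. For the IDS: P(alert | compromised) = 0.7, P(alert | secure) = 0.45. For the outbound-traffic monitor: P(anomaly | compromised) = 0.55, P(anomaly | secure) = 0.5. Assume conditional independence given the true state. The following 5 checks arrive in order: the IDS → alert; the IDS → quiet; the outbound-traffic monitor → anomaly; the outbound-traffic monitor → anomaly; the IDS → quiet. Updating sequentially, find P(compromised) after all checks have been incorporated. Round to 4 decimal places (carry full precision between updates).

0.1935

Apply Bayes' rule sequentially, carrying P(compromised) forward.
After the IDS='alert': P(compromised) = 0.7·0.3000 / (0.7·0.3000 + 0.45·0.7000) ≈ 0.4000
After the IDS='quiet': P(compromised) = 0.3·0.4000 / (0.3·0.4000 + 0.55·0.6000) ≈ 0.2667
After the outbound-traffic monitor='anomaly': P(compromised) = 0.55·0.2667 / (0.55·0.2667 + 0.5·0.7333) ≈ 0.2857
After the outbound-traffic monitor='anomaly': P(compromised) = 0.55·0.2857 / (0.55·0.2857 + 0.5·0.7143) ≈ 0.3056
After the IDS='quiet': P(compromised) = 0.3·0.3056 / (0.3·0.3056 + 0.55·0.6944) ≈ 0.1935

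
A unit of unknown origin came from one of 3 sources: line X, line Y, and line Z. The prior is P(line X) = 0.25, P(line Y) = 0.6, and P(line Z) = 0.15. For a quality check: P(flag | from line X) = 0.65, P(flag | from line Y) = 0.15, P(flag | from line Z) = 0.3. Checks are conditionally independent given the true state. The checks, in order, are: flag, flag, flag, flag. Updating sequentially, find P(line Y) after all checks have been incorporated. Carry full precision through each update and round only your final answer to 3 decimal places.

Apply Bayes' rule sequentially, carrying P(line Y) forward.
After 'flag': normaliser = 0.65·0.2500 + 0.15·0.6000 + 0.3·0.1500; P(line X) ≈ 0.5462, P(line Y) ≈ 0.3025, P(line Z) ≈ 0.1513
After 'flag': normaliser = 0.65·0.5462 + 0.15·0.3025 + 0.3·0.1513; P(line X) ≈ 0.7964, P(line Y) ≈ 0.1018, P(line Z) ≈ 0.1018
After 'flag': normaliser = 0.65·0.7964 + 0.15·0.1018 + 0.3·0.1018; P(line X) ≈ 0.9187, P(line Y) ≈ 0.0271, P(line Z) ≈ 0.0542
After 'flag': normaliser = 0.65·0.9187 + 0.15·0.0271 + 0.3·0.0542; P(line X) ≈ 0.9671, P(line Y) ≈ 0.0066, P(line Z) ≈ 0.0263

0.007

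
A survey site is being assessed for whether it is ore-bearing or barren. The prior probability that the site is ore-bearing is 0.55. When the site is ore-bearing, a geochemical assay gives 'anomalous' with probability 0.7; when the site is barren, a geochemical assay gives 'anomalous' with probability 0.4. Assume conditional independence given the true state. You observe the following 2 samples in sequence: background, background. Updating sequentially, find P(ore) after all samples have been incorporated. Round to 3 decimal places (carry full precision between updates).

0.234

After 'background': P(ore) = 0.3·0.5500 / (0.3·0.5500 + 0.6·0.4500) ≈ 0.3793
After 'background': P(ore) = 0.3·0.3793 / (0.3·0.3793 + 0.6·0.6207) ≈ 0.2340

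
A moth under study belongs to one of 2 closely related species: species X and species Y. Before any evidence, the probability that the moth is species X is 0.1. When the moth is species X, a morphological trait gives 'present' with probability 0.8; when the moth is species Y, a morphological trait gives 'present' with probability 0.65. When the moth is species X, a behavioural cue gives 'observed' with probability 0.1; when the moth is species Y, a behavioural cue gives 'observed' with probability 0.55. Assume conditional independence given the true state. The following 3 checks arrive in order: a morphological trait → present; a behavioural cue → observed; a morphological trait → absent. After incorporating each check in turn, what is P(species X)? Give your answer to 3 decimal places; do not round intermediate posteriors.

Apply Bayes' rule sequentially, carrying P(species X) forward.
After a morphological trait='present': P(species X) = 0.8·0.1000 / (0.8·0.1000 + 0.65·0.9000) ≈ 0.1203
After a behavioural cue='observed': P(species X) = 0.1·0.1203 / (0.1·0.1203 + 0.55·0.8797) ≈ 0.0243
After a morphological trait='absent': P(species X) = 0.2·0.0243 / (0.2·0.0243 + 0.35·0.9757) ≈ 0.0140

0.014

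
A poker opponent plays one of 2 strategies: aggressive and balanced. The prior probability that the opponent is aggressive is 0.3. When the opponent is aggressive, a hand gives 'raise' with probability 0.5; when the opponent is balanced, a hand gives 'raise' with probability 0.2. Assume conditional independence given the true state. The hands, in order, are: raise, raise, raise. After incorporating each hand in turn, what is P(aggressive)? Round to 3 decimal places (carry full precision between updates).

0.870

After 'raise': P(aggressive) = 0.5·0.3000 / (0.5·0.3000 + 0.2·0.7000) ≈ 0.5172
After 'raise': P(aggressive) = 0.5·0.5172 / (0.5·0.5172 + 0.2·0.4828) ≈ 0.7282
After 'raise': P(aggressive) = 0.5·0.7282 / (0.5·0.7282 + 0.2·0.2718) ≈ 0.8701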